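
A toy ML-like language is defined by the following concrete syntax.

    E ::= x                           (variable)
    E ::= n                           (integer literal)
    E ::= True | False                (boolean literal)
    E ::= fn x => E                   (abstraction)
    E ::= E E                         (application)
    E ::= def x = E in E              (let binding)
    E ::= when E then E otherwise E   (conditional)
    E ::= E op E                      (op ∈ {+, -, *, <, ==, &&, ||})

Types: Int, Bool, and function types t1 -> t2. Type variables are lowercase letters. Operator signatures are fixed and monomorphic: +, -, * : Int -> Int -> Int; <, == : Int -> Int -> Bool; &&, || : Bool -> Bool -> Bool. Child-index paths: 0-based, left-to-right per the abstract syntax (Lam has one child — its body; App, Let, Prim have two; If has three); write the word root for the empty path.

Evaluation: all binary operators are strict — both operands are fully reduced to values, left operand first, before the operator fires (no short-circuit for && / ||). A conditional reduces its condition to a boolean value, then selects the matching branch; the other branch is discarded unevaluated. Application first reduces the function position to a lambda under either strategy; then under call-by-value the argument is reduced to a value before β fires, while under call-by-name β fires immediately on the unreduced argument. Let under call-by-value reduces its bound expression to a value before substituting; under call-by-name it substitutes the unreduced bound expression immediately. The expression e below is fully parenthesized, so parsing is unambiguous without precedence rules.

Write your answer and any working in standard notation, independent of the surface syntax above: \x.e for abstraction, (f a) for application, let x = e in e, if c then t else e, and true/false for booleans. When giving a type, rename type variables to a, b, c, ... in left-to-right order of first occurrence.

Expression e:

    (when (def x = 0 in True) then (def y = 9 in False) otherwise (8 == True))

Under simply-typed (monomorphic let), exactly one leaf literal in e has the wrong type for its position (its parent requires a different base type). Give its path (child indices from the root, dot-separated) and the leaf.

Working:
let x : Int
  unify Bool ~ Bool
let y : Int
  unify Int ~ Int
  unify Bool ~ Int
  FAIL: mismatch Bool ~ Int

Answer: 2.1 : true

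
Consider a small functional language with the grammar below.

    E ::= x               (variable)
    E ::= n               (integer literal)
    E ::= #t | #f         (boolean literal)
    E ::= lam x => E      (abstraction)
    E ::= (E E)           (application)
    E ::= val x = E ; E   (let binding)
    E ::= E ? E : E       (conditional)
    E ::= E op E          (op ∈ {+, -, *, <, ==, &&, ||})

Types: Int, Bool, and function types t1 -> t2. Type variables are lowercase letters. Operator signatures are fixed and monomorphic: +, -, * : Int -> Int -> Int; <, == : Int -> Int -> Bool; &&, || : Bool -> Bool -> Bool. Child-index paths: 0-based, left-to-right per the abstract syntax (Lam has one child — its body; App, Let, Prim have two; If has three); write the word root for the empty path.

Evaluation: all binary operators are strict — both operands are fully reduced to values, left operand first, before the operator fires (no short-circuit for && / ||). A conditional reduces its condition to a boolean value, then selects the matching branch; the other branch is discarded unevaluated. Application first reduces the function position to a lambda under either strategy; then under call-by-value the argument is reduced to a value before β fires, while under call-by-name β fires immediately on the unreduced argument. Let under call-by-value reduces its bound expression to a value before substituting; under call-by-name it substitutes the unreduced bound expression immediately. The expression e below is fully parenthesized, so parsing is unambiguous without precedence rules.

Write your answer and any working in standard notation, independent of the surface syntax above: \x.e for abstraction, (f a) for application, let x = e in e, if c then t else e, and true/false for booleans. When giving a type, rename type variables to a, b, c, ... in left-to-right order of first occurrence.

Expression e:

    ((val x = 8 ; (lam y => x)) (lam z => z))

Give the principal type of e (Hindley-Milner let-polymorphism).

Trace:
let x : Int
x : Int
\y._ : a -> Int
z : b
\z._ : b -> b
  unify a -> Int ~ (b -> b) -> c
  unify a ~ b -> b
  unify Int ~ c
_ _ : Int

Answer: Int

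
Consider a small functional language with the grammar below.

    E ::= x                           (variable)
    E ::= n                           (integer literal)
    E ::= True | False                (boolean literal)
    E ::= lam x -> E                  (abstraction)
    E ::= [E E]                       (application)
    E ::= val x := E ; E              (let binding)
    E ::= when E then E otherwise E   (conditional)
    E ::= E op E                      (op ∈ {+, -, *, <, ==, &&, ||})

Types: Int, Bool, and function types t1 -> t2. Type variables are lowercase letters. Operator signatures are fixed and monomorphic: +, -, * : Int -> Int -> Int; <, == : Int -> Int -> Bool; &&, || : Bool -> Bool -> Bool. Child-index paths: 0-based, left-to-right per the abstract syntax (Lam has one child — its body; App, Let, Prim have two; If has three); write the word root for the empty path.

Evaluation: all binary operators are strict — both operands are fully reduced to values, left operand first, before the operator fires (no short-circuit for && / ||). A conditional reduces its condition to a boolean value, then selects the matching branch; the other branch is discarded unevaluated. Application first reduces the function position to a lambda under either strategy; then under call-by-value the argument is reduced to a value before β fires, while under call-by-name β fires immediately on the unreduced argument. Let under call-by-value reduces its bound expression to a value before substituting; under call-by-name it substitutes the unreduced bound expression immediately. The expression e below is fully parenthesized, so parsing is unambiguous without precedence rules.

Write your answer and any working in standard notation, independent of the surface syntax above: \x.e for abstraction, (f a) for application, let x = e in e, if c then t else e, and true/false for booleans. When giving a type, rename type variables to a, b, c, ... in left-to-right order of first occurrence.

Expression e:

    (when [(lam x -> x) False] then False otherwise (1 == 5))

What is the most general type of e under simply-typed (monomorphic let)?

Answer: Bool

Trace:
x : a
\x._ : a -> a
  unify a -> a ~ Bool -> b
  unify a ~ Bool
  unify Bool ~ b
_ _ : Bool
  unify Bool ~ Bool
  unify Int ~ Int
  unify Int ~ Int
  unify Bool ~ Bool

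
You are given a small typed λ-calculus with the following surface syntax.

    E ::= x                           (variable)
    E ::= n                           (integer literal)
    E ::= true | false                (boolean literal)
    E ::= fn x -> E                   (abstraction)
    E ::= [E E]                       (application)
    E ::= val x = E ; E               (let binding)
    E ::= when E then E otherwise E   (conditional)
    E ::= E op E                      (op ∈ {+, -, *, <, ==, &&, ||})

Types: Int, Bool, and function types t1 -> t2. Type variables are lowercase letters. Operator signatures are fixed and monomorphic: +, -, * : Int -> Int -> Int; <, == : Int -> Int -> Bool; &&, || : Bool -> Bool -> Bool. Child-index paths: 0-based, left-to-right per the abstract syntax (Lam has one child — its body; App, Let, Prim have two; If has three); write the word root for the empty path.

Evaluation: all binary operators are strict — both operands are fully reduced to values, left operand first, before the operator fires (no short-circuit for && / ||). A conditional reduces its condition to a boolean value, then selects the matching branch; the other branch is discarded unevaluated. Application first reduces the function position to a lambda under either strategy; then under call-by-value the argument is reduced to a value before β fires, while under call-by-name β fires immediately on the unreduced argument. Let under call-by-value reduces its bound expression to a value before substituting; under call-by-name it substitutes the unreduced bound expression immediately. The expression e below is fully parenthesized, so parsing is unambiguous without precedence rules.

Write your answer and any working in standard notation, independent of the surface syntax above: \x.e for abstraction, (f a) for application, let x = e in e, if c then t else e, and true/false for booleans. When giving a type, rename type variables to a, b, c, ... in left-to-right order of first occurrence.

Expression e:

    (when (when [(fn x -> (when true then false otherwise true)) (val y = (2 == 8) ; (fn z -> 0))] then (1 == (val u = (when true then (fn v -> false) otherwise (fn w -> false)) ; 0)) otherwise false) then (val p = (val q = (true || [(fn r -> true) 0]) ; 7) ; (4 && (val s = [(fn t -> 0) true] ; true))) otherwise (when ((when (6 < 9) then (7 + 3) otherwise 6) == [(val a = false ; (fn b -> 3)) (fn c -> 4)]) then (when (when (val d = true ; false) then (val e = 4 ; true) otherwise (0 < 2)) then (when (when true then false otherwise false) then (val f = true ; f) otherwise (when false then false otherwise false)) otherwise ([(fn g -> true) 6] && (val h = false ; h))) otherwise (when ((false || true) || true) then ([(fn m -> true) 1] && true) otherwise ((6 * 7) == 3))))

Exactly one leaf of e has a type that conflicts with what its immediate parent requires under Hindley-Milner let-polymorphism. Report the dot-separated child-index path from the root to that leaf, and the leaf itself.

Answer: 1.1.0 : 4

Derivation:
  unify Bool ~ Bool
  unify Bool ~ Bool
\x._ : a -> Bool
  unify Int ~ Int
  unify Int ~ Int
let y : Bool
\z._ : b -> Int
  unify a -> Bool ~ (b -> Int) -> c
  unify a ~ b -> Int
  unify Bool ~ c
_ _ : Bool
  unify Bool ~ Bool
  unify Int ~ Int
  unify Bool ~ Bool
\v._ : d -> Bool
\w._ : e -> Bool
  unify d -> Bool ~ e -> Bool
  unify d ~ e
  unify Bool ~ Bool
let u : forall. e -> Bool
  unify Int ~ Int
  unify Bool ~ Bool
  unify Bool ~ Bool
  unify Bool ~ Bool
\r._ : f -> Bool
  unify f -> Bool ~ Int -> g
  unify f ~ Int
  unify Bool ~ g
_ _ : Bool
  unify Bool ~ Bool
let q : Bool
let p : Int
  unify Int ~ Bool
  FAIL: mismatch Int ~ Bool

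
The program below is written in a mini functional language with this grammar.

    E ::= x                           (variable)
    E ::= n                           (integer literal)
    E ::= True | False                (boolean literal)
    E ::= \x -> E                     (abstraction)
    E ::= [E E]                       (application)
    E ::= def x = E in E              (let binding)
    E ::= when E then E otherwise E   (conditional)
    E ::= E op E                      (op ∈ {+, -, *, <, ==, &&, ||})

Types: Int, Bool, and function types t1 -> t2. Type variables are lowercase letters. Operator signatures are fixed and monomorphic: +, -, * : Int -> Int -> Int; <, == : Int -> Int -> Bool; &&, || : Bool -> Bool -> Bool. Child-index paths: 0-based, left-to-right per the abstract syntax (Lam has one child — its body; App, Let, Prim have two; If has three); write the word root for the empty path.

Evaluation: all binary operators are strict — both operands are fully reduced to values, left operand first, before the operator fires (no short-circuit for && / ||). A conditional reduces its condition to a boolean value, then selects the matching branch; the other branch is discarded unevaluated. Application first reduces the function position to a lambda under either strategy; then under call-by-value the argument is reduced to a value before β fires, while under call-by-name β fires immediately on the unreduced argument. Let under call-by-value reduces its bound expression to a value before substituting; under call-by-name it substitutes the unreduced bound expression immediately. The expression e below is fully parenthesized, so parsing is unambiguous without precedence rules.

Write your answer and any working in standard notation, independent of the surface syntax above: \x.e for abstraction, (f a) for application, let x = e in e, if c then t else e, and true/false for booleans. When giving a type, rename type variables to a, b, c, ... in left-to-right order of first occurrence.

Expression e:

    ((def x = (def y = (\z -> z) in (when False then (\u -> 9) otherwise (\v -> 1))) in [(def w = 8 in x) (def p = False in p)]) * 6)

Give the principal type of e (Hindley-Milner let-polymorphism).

Answer: Int

Trace:
z : a
\z._ : a -> a
let y : forall. a -> a
  unify Bool ~ Bool
\u._ : b -> Int
\v._ : c -> Int
  unify b -> Int ~ c -> Int
  unify b ~ c
  unify Int ~ Int
let x : forall. c -> Int
let w : Int
x : d -> Int
let p : Bool
p : Bool
  unify d -> Int ~ Bool -> e
  unify d ~ Bool
  unify Int ~ e
_ _ : Int
  unify Int ~ Int
  unify Int ~ Int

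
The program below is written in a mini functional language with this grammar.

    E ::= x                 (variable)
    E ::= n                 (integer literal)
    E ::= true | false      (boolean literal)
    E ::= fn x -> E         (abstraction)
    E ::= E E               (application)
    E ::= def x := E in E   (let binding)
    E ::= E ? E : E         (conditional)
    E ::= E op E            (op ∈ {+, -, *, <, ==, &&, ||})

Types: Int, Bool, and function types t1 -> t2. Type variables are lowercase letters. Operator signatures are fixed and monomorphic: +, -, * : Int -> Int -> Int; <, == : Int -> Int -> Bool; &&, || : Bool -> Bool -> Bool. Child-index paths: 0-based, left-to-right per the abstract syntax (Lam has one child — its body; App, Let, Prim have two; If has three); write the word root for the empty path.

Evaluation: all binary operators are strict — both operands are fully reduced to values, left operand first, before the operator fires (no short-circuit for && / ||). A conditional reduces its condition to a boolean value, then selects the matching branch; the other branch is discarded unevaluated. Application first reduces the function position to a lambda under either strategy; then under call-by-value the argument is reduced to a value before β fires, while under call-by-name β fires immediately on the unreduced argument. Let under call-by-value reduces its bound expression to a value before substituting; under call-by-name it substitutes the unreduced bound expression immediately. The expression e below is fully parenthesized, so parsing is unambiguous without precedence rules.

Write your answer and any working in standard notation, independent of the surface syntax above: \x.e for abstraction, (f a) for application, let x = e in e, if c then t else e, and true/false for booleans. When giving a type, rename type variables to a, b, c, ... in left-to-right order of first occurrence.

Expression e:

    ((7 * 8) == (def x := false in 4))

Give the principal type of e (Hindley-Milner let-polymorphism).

Working:
  unify Int ~ Int
  unify Int ~ Int
  unify Int ~ Int
let x : Bool
  unify Int ~ Int

Answer: Bool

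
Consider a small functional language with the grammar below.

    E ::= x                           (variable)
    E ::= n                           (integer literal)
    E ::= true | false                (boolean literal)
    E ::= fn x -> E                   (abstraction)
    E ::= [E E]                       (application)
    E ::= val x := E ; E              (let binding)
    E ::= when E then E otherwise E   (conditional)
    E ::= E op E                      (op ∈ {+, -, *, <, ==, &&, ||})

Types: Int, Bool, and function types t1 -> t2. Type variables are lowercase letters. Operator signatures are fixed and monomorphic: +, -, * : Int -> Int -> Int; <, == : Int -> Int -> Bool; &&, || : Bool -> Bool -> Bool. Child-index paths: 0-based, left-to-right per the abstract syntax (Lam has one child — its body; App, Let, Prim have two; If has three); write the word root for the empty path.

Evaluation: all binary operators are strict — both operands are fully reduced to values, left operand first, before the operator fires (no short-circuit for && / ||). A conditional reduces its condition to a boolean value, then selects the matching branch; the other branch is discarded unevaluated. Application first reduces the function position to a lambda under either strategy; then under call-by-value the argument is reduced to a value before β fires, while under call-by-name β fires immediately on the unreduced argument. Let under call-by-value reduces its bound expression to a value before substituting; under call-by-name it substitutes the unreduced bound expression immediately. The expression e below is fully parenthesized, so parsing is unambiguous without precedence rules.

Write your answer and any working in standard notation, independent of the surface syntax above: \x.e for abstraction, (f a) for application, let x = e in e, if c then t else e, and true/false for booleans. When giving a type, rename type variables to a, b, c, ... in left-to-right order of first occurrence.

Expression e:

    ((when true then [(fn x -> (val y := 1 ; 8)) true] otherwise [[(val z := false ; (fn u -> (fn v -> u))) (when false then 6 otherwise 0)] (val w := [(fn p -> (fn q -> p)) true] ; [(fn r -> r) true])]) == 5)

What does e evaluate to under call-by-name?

Trace:
step 0: ((if true then ((\x.(let y = 1 in 8)) true) else (((let z = false in (\u.(\v.u))) (if false then 6 else 0)) (let w = ((\p.(\q.p)) true) in ((\r.r) true)))) == 5)
step 1: [if@0] (((\x.(let y = 1 in 8)) true) == 5)
step 2: [beta@0] ((let y = 1 in 8) == 5)
step 3: [let@0] (8 == 5)
step 4: [delta@root] false

Answer: false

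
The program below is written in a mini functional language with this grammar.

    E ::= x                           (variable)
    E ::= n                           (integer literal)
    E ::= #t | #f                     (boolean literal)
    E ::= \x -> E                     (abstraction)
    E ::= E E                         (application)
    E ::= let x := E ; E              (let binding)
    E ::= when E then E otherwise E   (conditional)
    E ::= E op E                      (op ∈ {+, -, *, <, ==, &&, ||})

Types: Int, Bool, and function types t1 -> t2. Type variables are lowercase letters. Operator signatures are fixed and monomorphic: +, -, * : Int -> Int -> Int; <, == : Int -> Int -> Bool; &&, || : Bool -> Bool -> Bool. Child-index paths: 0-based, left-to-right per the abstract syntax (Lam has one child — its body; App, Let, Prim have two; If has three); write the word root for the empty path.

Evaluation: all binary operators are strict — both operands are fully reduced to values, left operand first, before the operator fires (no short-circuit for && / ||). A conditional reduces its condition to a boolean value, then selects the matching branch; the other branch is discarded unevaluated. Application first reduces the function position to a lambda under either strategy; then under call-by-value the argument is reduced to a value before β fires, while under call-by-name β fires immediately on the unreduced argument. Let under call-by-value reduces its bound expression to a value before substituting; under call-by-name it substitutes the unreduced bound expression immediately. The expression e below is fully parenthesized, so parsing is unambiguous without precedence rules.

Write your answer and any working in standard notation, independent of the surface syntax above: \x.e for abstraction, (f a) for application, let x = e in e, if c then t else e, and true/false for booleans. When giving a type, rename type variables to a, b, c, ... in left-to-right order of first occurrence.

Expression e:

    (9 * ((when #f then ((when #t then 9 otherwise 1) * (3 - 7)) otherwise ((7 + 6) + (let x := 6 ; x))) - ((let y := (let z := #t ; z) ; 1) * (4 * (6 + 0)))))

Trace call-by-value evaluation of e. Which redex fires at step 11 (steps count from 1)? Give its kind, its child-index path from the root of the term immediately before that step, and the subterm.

Trace:
step 0: (9 * ((if false then ((if true then 9 else 1) * (3 - 7)) else ((7 + 6) + (let x = 6 in x))) - ((let y = (let z = true in z) in 1) * (4 * (6 + 0)))))
step 1: [if@1.0] (9 * (((7 + 6) + (let x = 6 in x)) - ((let y = (let z = true in z) in 1) * (4 * (6 + 0)))))
step 2: [delta@1.0.0] (9 * ((13 + (let x = 6 in x)) - ((let y = (let z = true in z) in 1) * (4 * (6 + 0)))))
step 3: [let@1.0.1] (9 * ((13 + 6) - ((let y = (let z = true in z) in 1) * (4 * (6 + 0)))))
step 4: [delta@1.0] (9 * (19 - ((let y = (let z = true in z) in 1) * (4 * (6 + 0)))))
step 5: [let@1.1.0.0] (9 * (19 - ((let y = true in 1) * (4 * (6 + 0)))))
step 6: [let@1.1.0] (9 * (19 - (1 * (4 * (6 + 0)))))
step 7: [delta@1.1.1.1] (9 * (19 - (1 * (4 * 6))))
step 8: [delta@1.1.1] (9 * (19 - (1 * 24)))
step 9: [delta@1.1] (9 * (19 - 24))
step 10: [delta@1] (9 * -5)
step 11: [delta@root] -45

Answer: delta at root : (9 * -5)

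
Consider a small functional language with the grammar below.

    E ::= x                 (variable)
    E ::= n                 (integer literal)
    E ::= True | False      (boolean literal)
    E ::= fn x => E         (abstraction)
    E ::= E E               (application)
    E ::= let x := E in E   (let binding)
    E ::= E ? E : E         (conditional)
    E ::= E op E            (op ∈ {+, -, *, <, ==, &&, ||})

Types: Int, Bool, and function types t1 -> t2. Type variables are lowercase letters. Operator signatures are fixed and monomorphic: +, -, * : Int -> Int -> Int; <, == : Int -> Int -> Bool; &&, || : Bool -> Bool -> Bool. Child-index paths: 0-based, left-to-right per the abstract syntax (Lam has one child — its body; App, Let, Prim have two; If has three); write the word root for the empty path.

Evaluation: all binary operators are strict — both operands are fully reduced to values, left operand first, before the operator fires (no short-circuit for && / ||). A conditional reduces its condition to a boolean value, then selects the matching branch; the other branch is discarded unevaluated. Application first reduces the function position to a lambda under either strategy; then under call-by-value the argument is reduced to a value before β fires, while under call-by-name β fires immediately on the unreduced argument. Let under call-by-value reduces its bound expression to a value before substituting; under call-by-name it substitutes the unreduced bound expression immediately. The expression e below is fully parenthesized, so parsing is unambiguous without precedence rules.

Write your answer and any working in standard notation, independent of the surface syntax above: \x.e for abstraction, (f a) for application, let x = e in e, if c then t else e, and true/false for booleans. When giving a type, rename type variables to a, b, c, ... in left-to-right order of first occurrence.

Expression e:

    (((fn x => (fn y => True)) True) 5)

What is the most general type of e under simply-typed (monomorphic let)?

Answer: Bool

Working:
\y._ : b -> Bool
\x._ : a -> b -> Bool
  unify a -> b -> Bool ~ Bool -> c
  unify a ~ Bool
  unify b -> Bool ~ c
_ _ : b -> Bool
  unify b -> Bool ~ Int -> d
  unify b ~ Int
  unify Bool ~ d
_ _ : Bool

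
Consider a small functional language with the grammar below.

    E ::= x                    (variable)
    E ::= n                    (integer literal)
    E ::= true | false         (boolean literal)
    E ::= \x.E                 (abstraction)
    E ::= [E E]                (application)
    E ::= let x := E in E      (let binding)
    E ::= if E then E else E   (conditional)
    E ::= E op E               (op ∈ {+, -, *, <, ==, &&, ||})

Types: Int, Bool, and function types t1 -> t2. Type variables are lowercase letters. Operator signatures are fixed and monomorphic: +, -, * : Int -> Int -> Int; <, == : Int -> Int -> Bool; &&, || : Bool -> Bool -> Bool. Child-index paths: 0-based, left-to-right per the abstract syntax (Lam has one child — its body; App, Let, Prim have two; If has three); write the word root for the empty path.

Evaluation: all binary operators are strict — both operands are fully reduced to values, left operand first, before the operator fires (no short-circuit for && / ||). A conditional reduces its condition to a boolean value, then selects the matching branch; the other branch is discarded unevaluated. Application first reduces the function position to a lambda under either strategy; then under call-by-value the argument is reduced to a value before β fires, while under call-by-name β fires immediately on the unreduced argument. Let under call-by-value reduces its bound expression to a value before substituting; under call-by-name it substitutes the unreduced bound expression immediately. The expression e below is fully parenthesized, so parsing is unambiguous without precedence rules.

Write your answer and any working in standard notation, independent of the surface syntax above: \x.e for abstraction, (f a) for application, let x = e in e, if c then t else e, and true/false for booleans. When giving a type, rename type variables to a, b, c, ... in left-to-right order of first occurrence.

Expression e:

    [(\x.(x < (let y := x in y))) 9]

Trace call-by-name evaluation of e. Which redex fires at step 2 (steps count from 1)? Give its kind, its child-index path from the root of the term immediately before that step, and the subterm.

Working:
step 0: ((\x.(x < (let y = x in y))) 9)
step 1: [beta@root] (9 < (let y = 9 in y))
step 2: [let@1] (9 < 9)

Answer: let at 1 : (let y = 9 in y)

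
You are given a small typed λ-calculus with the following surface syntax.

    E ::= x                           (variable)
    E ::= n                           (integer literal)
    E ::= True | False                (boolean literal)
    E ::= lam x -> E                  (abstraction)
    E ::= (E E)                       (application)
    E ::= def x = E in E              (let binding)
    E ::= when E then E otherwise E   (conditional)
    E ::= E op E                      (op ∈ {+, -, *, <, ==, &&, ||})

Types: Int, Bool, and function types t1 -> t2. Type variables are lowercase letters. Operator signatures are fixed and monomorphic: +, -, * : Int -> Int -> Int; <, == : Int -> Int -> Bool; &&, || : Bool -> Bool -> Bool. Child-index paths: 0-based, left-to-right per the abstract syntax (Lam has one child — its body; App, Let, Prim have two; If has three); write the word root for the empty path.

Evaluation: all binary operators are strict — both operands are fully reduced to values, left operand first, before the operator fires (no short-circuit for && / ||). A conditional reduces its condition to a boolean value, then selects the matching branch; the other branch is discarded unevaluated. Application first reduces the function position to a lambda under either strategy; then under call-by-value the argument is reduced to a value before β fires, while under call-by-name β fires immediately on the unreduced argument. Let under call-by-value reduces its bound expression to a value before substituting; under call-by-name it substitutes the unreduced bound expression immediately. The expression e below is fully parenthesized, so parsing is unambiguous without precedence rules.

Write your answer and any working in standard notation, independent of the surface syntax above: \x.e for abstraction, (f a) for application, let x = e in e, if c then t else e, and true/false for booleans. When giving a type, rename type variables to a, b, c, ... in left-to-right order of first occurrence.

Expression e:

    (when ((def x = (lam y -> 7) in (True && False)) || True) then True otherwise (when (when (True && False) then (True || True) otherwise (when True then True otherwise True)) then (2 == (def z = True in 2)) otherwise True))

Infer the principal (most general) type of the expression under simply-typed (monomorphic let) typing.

Answer: Bool

Trace:
\y._ : a -> Int
let x : a -> Int
  unify Bool ~ Bool
  unify Bool ~ Bool
  unify Bool ~ Bool
  unify Bool ~ Bool
  unify Bool ~ Bool
  unify Bool ~ Bool
  unify Bool ~ Bool
  unify Bool ~ Bool
  unify Bool ~ Bool
  unify Bool ~ Bool
  unify Bool ~ Bool
  unify Bool ~ Bool
  unify Bool ~ Bool
  unify Bool ~ Bool
  unify Int ~ Int
let z : Bool
  unify Int ~ Int
  unify Bool ~ Bool
  unify Bool ~ Bool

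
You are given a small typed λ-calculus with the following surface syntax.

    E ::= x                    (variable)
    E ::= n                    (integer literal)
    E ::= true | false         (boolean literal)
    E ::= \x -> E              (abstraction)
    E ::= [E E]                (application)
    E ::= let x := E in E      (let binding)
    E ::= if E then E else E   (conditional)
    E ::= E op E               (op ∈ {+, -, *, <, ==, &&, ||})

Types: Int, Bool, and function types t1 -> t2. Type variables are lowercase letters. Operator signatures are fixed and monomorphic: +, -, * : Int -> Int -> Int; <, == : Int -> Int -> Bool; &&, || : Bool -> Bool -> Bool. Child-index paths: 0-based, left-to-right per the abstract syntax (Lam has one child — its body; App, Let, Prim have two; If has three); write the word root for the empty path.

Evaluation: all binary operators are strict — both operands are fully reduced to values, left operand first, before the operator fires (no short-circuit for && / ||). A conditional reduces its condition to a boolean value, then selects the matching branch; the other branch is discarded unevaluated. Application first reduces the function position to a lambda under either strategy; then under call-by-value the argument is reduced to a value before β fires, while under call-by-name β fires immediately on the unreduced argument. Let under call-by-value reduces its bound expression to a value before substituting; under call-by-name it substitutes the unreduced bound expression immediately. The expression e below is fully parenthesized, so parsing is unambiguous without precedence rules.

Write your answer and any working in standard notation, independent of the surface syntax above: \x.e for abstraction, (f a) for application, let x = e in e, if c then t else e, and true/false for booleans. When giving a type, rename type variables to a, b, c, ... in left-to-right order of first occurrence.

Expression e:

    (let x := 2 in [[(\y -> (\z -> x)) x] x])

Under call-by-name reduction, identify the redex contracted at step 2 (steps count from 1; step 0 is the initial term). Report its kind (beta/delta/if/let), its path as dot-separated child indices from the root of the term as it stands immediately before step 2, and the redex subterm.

Trace:
step 0: (let x = 2 in (((\y.(\z.x)) x) x))
step 1: [let@root] (((\y.(\z.2)) 2) 2)
step 2: [beta@0] ((\z.2) 2)

Answer: beta at 0 : ((\y.(\z.2)) 2)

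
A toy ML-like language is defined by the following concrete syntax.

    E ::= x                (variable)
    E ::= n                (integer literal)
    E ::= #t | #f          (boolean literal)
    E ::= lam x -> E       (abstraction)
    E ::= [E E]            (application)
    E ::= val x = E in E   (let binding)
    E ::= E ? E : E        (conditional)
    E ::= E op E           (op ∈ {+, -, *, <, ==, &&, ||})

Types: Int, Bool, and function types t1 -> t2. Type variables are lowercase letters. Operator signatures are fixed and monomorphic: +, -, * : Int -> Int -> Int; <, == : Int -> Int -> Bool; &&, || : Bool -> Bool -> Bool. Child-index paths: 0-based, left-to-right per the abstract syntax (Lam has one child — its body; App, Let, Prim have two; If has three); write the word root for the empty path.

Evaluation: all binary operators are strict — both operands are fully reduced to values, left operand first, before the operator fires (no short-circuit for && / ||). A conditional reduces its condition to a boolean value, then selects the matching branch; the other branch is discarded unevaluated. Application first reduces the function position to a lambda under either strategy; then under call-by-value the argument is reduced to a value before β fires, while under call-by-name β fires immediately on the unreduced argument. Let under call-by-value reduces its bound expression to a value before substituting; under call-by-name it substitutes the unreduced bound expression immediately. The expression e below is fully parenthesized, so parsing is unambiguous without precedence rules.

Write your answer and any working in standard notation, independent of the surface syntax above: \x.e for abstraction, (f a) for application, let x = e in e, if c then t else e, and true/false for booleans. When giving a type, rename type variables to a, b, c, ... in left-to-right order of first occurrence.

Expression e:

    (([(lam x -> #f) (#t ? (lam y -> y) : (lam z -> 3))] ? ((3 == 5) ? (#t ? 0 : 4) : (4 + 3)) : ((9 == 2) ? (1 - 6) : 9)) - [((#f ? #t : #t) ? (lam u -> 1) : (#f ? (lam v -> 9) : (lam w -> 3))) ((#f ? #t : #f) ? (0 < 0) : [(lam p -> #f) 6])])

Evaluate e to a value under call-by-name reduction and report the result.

Working:
step 0: ((if ((\x.false) (if true then (\y.y) else (\z.3))) then (if (3 == 5) then (if true then 0 else 4) else (4 + 3)) else (if (9 == 2) then (1 - 6) else 9)) - ((if (if false then true else true) then (\u.1) else (if false then (\v.9) else (\w.3))) (if (if false then true else false) then (0 < 0) else ((\p.false) 6))))
step 1: [beta@0.0] ((if false then (if (3 == 5) then (if true then 0 else 4) else (4 + 3)) else (if (9 == 2) then (1 - 6) else 9)) - ((if (if false then true else true) then (\u.1) else (if false then (\v.9) else (\w.3))) (if (if false then true else false) then (0 < 0) else ((\p.false) 6))))
step 2: [if@0] ((if (9 == 2) then (1 - 6) else 9) - ((if (if false then true else true) then (\u.1) else (if false then (\v.9) else (\w.3))) (if (if false then true else false) then (0 < 0) else ((\p.false) 6))))
step 3: [delta@0.0] ((if false then (1 - 6) else 9) - ((if (if false then true else true) then (\u.1) else (if false then (\v.9) else (\w.3))) (if (if false then true else false) then (0 < 0) else ((\p.false) 6))))
step 4: [if@0] (9 - ((if (if false then true else true) then (\u.1) else (if false then (\v.9) else (\w.3))) (if (if false then true else false) then (0 < 0) else ((\p.false) 6))))
step 5: [if@1.0.0] (9 - ((if true then (\u.1) else (if false then (\v.9) else (\w.3))) (if (if false then true else false) then (0 < 0) else ((\p.false) 6))))
step 6: [if@1.0] (9 - ((\u.1) (if (if false then true else false) then (0 < 0) else ((\p.false) 6))))
step 7: [beta@1] (9 - 1)
step 8: [delta@root] 8

Answer: 8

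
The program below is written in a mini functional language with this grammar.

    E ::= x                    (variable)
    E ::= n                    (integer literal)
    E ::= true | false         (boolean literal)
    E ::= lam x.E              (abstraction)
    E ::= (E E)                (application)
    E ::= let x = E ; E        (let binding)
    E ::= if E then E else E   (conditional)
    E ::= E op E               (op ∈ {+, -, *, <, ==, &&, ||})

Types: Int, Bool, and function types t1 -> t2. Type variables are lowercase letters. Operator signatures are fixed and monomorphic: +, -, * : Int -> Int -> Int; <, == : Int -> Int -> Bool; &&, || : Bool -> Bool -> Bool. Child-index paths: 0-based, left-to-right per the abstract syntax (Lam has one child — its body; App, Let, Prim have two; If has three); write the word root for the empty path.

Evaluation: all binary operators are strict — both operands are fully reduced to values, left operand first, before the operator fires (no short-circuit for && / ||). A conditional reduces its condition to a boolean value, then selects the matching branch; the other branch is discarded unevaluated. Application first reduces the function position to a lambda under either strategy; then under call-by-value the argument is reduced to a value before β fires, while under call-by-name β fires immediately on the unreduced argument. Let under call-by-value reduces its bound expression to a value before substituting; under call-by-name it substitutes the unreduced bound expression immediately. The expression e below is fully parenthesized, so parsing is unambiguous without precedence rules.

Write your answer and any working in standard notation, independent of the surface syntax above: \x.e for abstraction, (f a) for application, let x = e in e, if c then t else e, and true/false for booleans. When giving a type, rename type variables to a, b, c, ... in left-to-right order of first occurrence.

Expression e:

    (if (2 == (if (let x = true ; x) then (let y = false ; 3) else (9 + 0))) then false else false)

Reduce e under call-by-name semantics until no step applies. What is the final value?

Answer: false

Derivation:
step 0: (if (2 == (if (let x = true in x) then (let y = false in 3) else (9 + 0))) then false else false)
step 1: [let@0.1.0] (if (2 == (if true then (let y = false in 3) else (9 + 0))) then false else false)
step 2: [if@0.1] (if (2 == (let y = false in 3)) then false else false)
step 3: [let@0.1] (if (2 == 3) then false else false)
step 4: [delta@0] (if false then false else false)
step 5: [if@root] false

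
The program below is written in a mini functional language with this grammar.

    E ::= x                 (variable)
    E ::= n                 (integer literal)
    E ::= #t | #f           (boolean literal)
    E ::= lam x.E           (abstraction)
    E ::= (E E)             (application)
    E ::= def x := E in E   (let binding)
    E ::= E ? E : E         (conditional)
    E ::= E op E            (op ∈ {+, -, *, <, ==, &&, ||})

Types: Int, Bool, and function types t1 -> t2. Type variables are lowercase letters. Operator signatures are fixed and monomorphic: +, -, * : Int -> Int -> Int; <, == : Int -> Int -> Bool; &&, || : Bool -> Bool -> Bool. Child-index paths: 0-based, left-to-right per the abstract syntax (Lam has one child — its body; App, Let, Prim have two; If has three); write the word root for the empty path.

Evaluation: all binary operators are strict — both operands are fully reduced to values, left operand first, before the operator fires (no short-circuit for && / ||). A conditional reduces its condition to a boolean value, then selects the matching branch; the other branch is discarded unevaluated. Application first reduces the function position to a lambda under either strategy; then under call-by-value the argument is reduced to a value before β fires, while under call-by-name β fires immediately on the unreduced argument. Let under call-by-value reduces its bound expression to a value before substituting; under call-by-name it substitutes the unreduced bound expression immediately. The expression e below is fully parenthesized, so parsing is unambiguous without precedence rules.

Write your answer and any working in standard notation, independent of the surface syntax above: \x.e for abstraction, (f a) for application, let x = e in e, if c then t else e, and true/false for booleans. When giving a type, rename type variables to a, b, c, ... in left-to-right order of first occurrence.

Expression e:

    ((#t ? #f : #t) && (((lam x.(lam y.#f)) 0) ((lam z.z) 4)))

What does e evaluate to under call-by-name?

Answer: false

Working:
step 0: ((if true then false else true) && (((\x.(\y.false)) 0) ((\z.z) 4)))
step 1: [if@0] (false && (((\x.(\y.false)) 0) ((\z.z) 4)))
step 2: [beta@1.0] (false && ((\y.false) ((\z.z) 4)))
step 3: [beta@1] (false && false)
step 4: [delta@root] false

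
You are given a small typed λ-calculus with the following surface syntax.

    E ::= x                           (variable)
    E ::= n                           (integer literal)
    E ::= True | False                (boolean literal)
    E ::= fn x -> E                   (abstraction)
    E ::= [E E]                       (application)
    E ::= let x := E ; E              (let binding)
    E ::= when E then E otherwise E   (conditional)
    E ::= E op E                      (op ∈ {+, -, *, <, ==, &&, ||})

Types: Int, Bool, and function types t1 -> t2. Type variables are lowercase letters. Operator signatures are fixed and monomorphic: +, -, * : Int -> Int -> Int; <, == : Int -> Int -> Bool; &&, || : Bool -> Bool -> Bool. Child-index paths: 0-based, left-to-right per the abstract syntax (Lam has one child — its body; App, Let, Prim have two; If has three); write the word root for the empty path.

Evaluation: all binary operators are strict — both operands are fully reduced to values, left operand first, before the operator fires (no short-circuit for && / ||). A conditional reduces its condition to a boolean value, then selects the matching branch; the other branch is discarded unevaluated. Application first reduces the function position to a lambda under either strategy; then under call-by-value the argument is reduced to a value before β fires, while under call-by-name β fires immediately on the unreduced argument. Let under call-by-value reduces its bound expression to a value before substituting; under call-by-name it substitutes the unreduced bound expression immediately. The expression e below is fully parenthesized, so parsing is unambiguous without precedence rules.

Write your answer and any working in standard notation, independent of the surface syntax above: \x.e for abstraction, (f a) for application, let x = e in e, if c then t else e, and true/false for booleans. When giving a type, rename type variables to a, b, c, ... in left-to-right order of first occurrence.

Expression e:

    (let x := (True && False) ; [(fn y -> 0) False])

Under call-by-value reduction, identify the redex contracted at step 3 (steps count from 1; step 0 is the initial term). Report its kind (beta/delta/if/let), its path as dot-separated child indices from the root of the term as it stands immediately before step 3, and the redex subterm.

Answer: beta at root : ((\y.0) false)

Trace:
step 0: (let x = (true && false) in ((\y.0) false))
step 1: [delta@0] (let x = false in ((\y.0) false))
step 2: [let@root] ((\y.0) false)
step 3: [beta@root] 0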